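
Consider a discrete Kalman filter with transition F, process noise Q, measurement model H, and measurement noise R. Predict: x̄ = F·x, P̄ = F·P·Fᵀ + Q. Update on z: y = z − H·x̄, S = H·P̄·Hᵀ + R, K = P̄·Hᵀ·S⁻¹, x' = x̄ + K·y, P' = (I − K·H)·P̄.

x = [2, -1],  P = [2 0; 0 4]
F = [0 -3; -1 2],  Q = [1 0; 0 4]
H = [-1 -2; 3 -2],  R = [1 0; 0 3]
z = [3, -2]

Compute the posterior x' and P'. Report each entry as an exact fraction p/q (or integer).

x' = [-19730/16031, -14200/16031]
P' = [3919/16031 -72/16031; -72/16031 2922/16031]

x̄ = F·x = [3, -4]
P̄ = F·P·Fᵀ + Q = [37 -24; -24 22]
y = z − H·x̄ = [-2, -19]
S = H·P̄·Hᵀ + R = [30 73; 73 712]
K = P̄·Hᵀ·S⁻¹ = [-3775/16031 3967/16031; -5772/16031 -2020/16031]
x' = x̄ + K·y = [-19730/16031, -14200/16031]
P' = (I − K·H)·P̄ = [3919/16031 -72/16031; -72/16031 2922/16031]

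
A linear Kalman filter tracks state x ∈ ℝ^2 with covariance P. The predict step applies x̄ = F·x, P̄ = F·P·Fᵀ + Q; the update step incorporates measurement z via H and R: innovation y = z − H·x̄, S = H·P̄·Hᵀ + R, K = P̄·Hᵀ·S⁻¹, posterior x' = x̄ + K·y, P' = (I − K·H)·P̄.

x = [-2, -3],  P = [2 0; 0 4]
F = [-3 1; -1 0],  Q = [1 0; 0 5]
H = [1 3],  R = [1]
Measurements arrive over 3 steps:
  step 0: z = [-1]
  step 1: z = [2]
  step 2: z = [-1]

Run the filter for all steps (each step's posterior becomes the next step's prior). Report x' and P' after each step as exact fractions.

step 0: x̄ = F·x = [3, 2]
step 0: P̄ = F·P·Fᵀ + Q = [23 6; 6 7]
step 0: y = z − H·x̄ = [-10]
step 0: S = H·P̄·Hᵀ + R = [123]
step 0: K = P̄·Hᵀ·S⁻¹ = [1/3; 9/41]
step 0: x' = x̄ + K·y = [-1/3, -8/41]
step 0: P' = (I − K·H)·P̄ = [28/3 -3; -3 44/41]
step 1: x̄ = F·x = [33/41, 1/3]
step 1: P̄ = F·P·Fᵀ + Q = [4267/41 31; 31 43/3]
step 1: y = z − H·x̄ = [8/41]
step 1: S = H·P̄·Hᵀ + R = [17223/41]
step 1: K = P̄·Hᵀ·S⁻¹ = [8080/17223; 3034/17223]
step 1: x' = x̄ + K·y = [15439/17223, 2111/5741]
step 1: P' = (I − K·H)·P̄ = [200101/17223 -64007/17223; -64007/17223 7449/5741]
step 2: x̄ = F·x = [-13328/5741, -15439/17223]
step 2: P̄ = F·P·Fᵀ + Q = [741507/5741 664310/17223; 664310/17223 286216/17223]
step 2: y = z − H·x̄ = [23026/5741]
step 2: S = H·P̄·Hᵀ + R = [2934516/5741]
step 2: K = P̄·Hᵀ·S⁻¹ = [1405817/2934516; 761479/4401774]
step 2: x' = x̄ + K·y = [-587083/1467258, -445844/2200887]
step 2: P' = (I − K·H)·P̄ = [34774903/2934516 -16684543/4401774; -16684543/4401774 8723011/6602661]

step 0: x' = [-1/3, -8/41], P' = [28/3 -3; -3 44/41]
step 1: x' = [15439/17223, 2111/5741], P' = [200101/17223 -64007/17223; -64007/17223 7449/5741]
step 2: x' = [-587083/1467258, -445844/2200887], P' = [34774903/2934516 -16684543/4401774; -16684543/4401774 8723011/6602661]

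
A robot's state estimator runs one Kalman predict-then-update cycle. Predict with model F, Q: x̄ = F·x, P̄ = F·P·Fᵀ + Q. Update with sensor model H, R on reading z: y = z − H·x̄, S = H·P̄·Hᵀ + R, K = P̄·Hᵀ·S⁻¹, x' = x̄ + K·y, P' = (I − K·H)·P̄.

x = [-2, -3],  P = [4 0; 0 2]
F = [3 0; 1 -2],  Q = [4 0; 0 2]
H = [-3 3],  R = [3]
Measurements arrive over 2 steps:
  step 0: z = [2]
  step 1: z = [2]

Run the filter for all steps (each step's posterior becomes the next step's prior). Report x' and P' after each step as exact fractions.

step 0: x' = [34/13, 44/13], P' = [184/13 180/13; 180/13 1262/91]
step 1: x' = [-103850/62569, -63290/62569], P' = [144172/62569 128520/62569; 128520/62569 133694/62569]

step 0: x̄ = F·x = [-6, 4]
step 0: P̄ = F·P·Fᵀ + Q = [40 12; 12 14]
step 0: y = z − H·x̄ = [-28]
step 0: S = H·P̄·Hᵀ + R = [273]
step 0: K = P̄·Hᵀ·S⁻¹ = [-4/13; 2/91]
step 0: x' = x̄ + K·y = [34/13, 44/13]
step 0: P' = (I − K·H)·P̄ = [184/13 180/13; 180/13 1262/91]
step 1: x̄ = F·x = [102/13, -54/13]
step 1: P̄ = F·P·Fᵀ + Q = [1708/13 -528/13; -528/13 1478/91]
step 1: y = z − H·x̄ = [38]
step 1: S = H·P̄·Hᵀ + R = [14439/7]
step 1: K = P̄·Hᵀ·S⁻¹ = [-1204/4813; 398/4813]
step 1: x' = x̄ + K·y = [-103850/62569, -63290/62569]
step 1: P' = (I − K·H)·P̄ = [144172/62569 128520/62569; 128520/62569 133694/62569]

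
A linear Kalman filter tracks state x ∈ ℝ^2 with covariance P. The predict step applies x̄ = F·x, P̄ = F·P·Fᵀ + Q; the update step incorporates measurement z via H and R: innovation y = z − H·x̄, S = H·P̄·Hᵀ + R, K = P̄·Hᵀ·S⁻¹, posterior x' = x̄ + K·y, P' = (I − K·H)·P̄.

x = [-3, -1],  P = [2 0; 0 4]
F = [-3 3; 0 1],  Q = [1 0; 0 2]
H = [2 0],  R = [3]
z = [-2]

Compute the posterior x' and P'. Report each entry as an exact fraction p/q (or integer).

x̄ = F·x = [6, -1]
P̄ = F·P·Fᵀ + Q = [55 12; 12 6]
y = z − H·x̄ = [-14]
S = H·P̄·Hᵀ + R = [223]
K = P̄·Hᵀ·S⁻¹ = [110/223; 24/223]
x' = x̄ + K·y = [-202/223, -559/223]
P' = (I − K·H)·P̄ = [165/223 36/223; 36/223 762/223]

x' = [-202/223, -559/223]
P' = [165/223 36/223; 36/223 762/223]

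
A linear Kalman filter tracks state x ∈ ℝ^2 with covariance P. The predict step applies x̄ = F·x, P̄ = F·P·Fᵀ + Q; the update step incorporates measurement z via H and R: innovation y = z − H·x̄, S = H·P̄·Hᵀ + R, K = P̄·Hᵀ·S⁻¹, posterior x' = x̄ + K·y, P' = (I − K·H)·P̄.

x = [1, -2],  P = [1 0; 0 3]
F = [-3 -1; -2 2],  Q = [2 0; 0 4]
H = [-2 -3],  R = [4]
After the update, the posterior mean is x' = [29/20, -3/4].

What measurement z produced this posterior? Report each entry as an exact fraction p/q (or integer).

z = [-1]

x̄ = F·x = [-1, -6]
P̄ = F·P·Fᵀ + Q = [14 0; 0 20]
S = H·P̄·Hᵀ + R = [240]
K = P̄·Hᵀ·S⁻¹ = [-7/60; -1/4]
x' − x̄ = [49/20, 21/4] = K·y
y = (KᵀK)⁻¹·Kᵀ·(x' − x̄) = [-21]
z = y + H·x̄ = [-21] + [20] = [-1]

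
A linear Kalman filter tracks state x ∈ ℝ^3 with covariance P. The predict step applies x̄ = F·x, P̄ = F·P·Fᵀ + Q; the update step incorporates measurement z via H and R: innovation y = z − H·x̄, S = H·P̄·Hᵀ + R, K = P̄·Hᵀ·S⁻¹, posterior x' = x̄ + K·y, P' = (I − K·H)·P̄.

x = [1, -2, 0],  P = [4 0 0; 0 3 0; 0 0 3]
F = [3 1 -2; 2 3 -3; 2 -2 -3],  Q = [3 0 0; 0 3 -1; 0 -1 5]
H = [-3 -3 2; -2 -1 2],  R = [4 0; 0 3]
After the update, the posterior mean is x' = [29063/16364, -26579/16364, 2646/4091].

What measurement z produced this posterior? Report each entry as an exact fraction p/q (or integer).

x̄ = F·x = [1, -4, 6]
P̄ = F·P·Fᵀ + Q = [54 51 36; 51 73 24; 36 24 60]
S = H·P̄·Hᵀ + R = [1585 690; 690 352]
K = P̄·Hᵀ·S⁻¹ = [-12753/40910 5955/16364; -13209/40910 4453/16364; -1884/4091 3972/4091]
x' − x̄ = [12699/16364, 38877/16364, -21900/4091] = K·y
y = (KᵀK)⁻¹·Kᵀ·(x' − x̄) = [-20, -15]
z = y + H·x̄ = [-20, -15] + [21, 14] = [1, -1]

z = [1, -1]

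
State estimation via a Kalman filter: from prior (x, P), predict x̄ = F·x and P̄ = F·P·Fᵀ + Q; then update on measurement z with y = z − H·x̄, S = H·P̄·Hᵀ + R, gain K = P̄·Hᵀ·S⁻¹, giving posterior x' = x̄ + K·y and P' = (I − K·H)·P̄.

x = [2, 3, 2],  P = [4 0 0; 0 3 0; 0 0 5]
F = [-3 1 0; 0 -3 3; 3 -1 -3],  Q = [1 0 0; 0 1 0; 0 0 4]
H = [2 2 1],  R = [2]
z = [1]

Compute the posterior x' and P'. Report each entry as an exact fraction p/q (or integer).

x' = [-71/85, 481/85, -751/85]
P' = [6271/170 -1823/85 -2602/85; -1823/85 1973/85 -208/85; -2602/85 -208/85 5558/85]

x̄ = F·x = [-3, -3, -3]
P̄ = F·P·Fᵀ + Q = [40 -9 -39; -9 73 -36; -39 -36 88]
y = z − H·x̄ = [16]
S = H·P̄·Hᵀ + R = [170]
K = P̄·Hᵀ·S⁻¹ = [23/170; 46/85; -31/85]
x' = x̄ + K·y = [-71/85, 481/85, -751/85]
P' = (I − K·H)·P̄ = [6271/170 -1823/85 -2602/85; -1823/85 1973/85 -208/85; -2602/85 -208/85 5558/85]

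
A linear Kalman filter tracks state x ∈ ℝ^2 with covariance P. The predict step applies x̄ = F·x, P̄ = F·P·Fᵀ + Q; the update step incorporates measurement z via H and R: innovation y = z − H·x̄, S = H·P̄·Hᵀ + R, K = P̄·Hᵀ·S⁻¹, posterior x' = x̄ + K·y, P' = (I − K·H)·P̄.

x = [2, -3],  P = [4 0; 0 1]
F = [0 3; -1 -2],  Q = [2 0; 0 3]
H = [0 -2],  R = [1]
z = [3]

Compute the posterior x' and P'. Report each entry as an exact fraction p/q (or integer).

x̄ = F·x = [-9, 4]
P̄ = F·P·Fᵀ + Q = [11 -6; -6 11]
y = z − H·x̄ = [11]
S = H·P̄·Hᵀ + R = [45]
K = P̄·Hᵀ·S⁻¹ = [4/15; -22/45]
x' = x̄ + K·y = [-91/15, -62/45]
P' = (I − K·H)·P̄ = [39/5 -2/15; -2/15 11/45]

x' = [-91/15, -62/45]
P' = [39/5 -2/15; -2/15 11/45]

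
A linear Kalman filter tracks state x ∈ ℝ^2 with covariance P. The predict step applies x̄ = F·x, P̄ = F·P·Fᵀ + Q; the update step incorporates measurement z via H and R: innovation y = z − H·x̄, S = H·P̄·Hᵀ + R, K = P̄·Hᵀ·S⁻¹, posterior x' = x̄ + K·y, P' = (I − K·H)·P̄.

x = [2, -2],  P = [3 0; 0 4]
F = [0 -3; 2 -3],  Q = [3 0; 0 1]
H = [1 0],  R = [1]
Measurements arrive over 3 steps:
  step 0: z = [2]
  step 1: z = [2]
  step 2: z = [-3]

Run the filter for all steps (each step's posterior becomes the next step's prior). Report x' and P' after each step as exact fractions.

step 0: x' = [21/10, 32/5], P' = [39/40 9/10; 9/10 83/5]
step 1: x' = [1428/767, 3759/767], P' = [762/767 720/767; 720/767 12769/1534]
step 2: x' = [-22419/7121, -5019/7121], P' = [119523/121057 106281/121057; 106281/121057 944029/121057]

step 0: x̄ = F·x = [6, 10]
step 0: P̄ = F·P·Fᵀ + Q = [39 36; 36 49]
step 0: y = z − H·x̄ = [-4]
step 0: S = H·P̄·Hᵀ + R = [40]
step 0: K = P̄·Hᵀ·S⁻¹ = [39/40; 9/10]
step 0: x' = x̄ + K·y = [21/10, 32/5]
step 0: P' = (I − K·H)·P̄ = [39/40 9/10; 9/10 83/5]
step 1: x̄ = F·x = [-96/5, -15]
step 1: P̄ = F·P·Fᵀ + Q = [762/5 144; 144 287/2]
step 1: y = z − H·x̄ = [106/5]
step 1: S = H·P̄·Hᵀ + R = [767/5]
step 1: K = P̄·Hᵀ·S⁻¹ = [762/767; 720/767]
step 1: x' = x̄ + K·y = [1428/767, 3759/767]
step 1: P' = (I − K·H)·P̄ = [762/767 720/767; 720/767 12769/1534]
step 2: x̄ = F·x = [-11277/767, -8421/767]
step 2: P̄ = F·P·Fᵀ + Q = [119523/1534 106281/1534; 106281/1534 105271/1534]
step 2: y = z − H·x̄ = [8976/767]
step 2: S = H·P̄·Hᵀ + R = [121057/1534]
step 2: K = P̄·Hᵀ·S⁻¹ = [119523/121057; 106281/121057]
step 2: x' = x̄ + K·y = [-22419/7121, -5019/7121]
step 2: P' = (I − K·H)·P̄ = [119523/121057 106281/121057; 106281/121057 944029/121057]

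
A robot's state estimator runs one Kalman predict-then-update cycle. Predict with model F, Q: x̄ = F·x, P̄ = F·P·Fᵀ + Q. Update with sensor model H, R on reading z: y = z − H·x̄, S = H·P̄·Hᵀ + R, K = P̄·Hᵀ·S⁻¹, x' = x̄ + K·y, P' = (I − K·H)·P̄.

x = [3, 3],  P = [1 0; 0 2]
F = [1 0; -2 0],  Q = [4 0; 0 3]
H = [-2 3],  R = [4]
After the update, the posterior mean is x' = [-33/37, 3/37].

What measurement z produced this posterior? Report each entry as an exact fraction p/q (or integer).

z = [3]

x̄ = F·x = [3, -6]
P̄ = F·P·Fᵀ + Q = [5 -2; -2 7]
S = H·P̄·Hᵀ + R = [111]
K = P̄·Hᵀ·S⁻¹ = [-16/111; 25/111]
x' − x̄ = [-144/37, 225/37] = K·y
y = (KᵀK)⁻¹·Kᵀ·(x' − x̄) = [27]
z = y + H·x̄ = [27] + [-24] = [3]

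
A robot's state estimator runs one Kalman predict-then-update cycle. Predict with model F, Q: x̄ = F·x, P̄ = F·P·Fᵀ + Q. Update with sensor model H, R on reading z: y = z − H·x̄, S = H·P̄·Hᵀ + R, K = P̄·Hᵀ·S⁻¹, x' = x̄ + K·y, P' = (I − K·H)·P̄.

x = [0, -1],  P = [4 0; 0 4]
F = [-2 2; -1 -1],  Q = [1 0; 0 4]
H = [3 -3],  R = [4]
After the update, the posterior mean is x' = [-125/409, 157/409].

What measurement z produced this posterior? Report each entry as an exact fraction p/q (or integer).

z = [-2]

x̄ = F·x = [-2, 1]
P̄ = F·P·Fᵀ + Q = [33 0; 0 12]
S = H·P̄·Hᵀ + R = [409]
K = P̄·Hᵀ·S⁻¹ = [99/409; -36/409]
x' − x̄ = [693/409, -252/409] = K·y
y = (KᵀK)⁻¹·Kᵀ·(x' − x̄) = [7]
z = y + H·x̄ = [7] + [-9] = [-2]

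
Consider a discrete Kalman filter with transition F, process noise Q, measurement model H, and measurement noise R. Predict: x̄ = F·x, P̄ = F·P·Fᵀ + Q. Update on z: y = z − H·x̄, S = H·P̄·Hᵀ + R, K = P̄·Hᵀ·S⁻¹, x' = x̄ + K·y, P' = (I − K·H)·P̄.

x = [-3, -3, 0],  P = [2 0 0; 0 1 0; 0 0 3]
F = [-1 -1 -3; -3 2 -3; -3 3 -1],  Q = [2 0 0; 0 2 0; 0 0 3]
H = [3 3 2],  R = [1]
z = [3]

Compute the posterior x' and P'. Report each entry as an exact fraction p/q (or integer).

x̄ = F·x = [6, 3, 0]
P̄ = F·P·Fᵀ + Q = [32 31 12; 31 51 33; 12 33 33]
y = z − H·x̄ = [-24]
S = H·P̄·Hᵀ + R = [1978]
K = P̄·Hᵀ·S⁻¹ = [213/1978; 156/989; 201/1978]
x' = x̄ + K·y = [3378/989, -777/989, -2412/989]
P' = (I − K·H)·P̄ = [17927/1978 -2569/989 -19077/1978; -2569/989 1767/989 1281/989; -19077/1978 1281/989 24873/1978]

x' = [3378/989, -777/989, -2412/989]
P' = [17927/1978 -2569/989 -19077/1978; -2569/989 1767/989 1281/989; -19077/1978 1281/989 24873/1978]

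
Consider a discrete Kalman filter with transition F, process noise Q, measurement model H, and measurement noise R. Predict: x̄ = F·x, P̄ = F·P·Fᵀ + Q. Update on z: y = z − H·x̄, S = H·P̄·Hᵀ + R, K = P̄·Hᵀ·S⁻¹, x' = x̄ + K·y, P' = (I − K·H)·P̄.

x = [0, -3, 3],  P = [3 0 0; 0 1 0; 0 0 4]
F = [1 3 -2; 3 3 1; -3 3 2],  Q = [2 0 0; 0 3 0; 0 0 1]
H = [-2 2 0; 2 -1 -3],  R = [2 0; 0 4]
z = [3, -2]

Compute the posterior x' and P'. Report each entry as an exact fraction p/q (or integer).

x' = [-126137/10365, -65920/6219, -24332/6219]
P' = [53484/3455 31897/2073 10457/2073; 31897/2073 196367/12438 60331/12438; 10457/2073 60331/12438 26591/12438]

x̄ = F·x = [-15, -6, -3]
P̄ = F·P·Fᵀ + Q = [30 10 -16; 10 43 -10; -16 -10 53]
y = z − H·x̄ = [-15, 13]
S = H·P̄·Hᵀ + R = [214 -182; -182 736]
K = P̄·Hᵀ·S⁻¹ = [-967/10365 1141/10365; 4985/12438 1351/12438; -2411/12438 -3655/12438]
x' = x̄ + K·y = [-126137/10365, -65920/6219, -24332/6219]
P' = (I − K·H)·P̄ = [53484/3455 31897/2073 10457/2073; 31897/2073 196367/12438 60331/12438; 10457/2073 60331/12438 26591/12438]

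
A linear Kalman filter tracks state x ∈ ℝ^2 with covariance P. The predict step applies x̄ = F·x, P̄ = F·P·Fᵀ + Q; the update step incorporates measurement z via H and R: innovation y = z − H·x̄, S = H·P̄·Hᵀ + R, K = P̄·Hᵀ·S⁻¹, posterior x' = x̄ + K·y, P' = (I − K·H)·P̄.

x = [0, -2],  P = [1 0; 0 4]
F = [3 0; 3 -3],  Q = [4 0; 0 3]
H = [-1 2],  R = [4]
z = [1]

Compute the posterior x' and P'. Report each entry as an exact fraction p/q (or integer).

x' = [-55/173, 81/173]
P' = [2224/173 1122/173; 1122/173 735/173]

x̄ = F·x = [0, 6]
P̄ = F·P·Fᵀ + Q = [13 9; 9 48]
y = z − H·x̄ = [-11]
S = H·P̄·Hᵀ + R = [173]
K = P̄·Hᵀ·S⁻¹ = [5/173; 87/173]
x' = x̄ + K·y = [-55/173, 81/173]
P' = (I − K·H)·P̄ = [2224/173 1122/173; 1122/173 735/173]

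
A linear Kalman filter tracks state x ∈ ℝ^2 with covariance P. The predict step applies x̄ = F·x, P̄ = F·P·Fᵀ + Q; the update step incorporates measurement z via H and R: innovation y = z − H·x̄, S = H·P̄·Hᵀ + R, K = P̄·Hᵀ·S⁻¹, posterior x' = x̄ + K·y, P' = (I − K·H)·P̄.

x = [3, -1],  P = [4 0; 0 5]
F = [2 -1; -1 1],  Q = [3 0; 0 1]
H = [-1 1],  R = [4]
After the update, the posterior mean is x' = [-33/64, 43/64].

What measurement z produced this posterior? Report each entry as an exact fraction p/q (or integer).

z = [2]

x̄ = F·x = [7, -4]
P̄ = F·P·Fᵀ + Q = [24 -13; -13 10]
S = H·P̄·Hᵀ + R = [64]
K = P̄·Hᵀ·S⁻¹ = [-37/64; 23/64]
x' − x̄ = [-481/64, 299/64] = K·y
y = (KᵀK)⁻¹·Kᵀ·(x' − x̄) = [13]
z = y + H·x̄ = [13] + [-11] = [2]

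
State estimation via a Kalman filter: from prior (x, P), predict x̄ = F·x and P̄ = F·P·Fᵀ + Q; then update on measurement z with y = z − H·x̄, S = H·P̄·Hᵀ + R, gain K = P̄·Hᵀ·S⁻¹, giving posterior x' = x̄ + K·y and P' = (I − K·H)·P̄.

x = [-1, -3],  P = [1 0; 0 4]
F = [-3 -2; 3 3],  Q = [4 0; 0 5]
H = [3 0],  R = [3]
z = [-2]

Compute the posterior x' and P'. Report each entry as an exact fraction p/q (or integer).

x' = [-49/88, -9/8]
P' = [29/88 -3/8; -3/8 103/8]

x̄ = F·x = [9, -12]
P̄ = F·P·Fᵀ + Q = [29 -33; -33 50]
y = z − H·x̄ = [-29]
S = H·P̄·Hᵀ + R = [264]
K = P̄·Hᵀ·S⁻¹ = [29/88; -3/8]
x' = x̄ + K·y = [-49/88, -9/8]
P' = (I − K·H)·P̄ = [29/88 -3/8; -3/8 103/8]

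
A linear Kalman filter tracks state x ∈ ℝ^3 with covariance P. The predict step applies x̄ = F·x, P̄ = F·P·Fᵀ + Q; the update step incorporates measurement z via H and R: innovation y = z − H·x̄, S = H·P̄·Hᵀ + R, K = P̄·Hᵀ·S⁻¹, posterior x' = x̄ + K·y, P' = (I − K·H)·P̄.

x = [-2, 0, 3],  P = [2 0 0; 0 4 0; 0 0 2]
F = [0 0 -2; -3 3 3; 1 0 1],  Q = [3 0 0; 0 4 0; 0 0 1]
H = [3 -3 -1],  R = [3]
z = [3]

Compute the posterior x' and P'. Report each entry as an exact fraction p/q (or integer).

x̄ = F·x = [-6, 15, 1]
P̄ = F·P·Fᵀ + Q = [11 -12 -4; -12 76 0; -4 0 5]
y = z − H·x̄ = [67]
S = H·P̄·Hᵀ + R = [1031]
K = P̄·Hᵀ·S⁻¹ = [73/1031; -264/1031; -17/1031]
x' = x̄ + K·y = [-1295/1031, -2223/1031, -108/1031]
P' = (I − K·H)·P̄ = [6012/1031 6900/1031 -2883/1031; 6900/1031 8660/1031 -4488/1031; -2883/1031 -4488/1031 4866/1031]

x' = [-1295/1031, -2223/1031, -108/1031]
P' = [6012/1031 6900/1031 -2883/1031; 6900/1031 8660/1031 -4488/1031; -2883/1031 -4488/1031 4866/1031]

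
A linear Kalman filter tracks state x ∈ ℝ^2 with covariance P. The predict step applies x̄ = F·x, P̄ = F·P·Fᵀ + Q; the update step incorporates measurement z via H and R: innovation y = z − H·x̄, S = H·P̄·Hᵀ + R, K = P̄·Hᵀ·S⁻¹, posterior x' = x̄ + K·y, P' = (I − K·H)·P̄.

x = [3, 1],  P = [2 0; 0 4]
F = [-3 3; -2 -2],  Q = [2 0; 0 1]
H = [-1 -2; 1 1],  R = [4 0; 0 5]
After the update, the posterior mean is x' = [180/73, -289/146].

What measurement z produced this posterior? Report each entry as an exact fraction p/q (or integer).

z = [1, 1]

x̄ = F·x = [-6, -8]
P̄ = F·P·Fᵀ + Q = [56 -12; -12 25]
S = H·P̄·Hᵀ + R = [112 -70; -70 62]
K = P̄·Hᵀ·S⁻¹ = [274/511 96/73; -723/1022 -43/73]
x' − x̄ = [618/73, 879/146] = K·y
y = (KᵀK)⁻¹·Kᵀ·(x' − x̄) = [-21, 15]
z = y + H·x̄ = [-21, 15] + [22, -14] = [1, 1]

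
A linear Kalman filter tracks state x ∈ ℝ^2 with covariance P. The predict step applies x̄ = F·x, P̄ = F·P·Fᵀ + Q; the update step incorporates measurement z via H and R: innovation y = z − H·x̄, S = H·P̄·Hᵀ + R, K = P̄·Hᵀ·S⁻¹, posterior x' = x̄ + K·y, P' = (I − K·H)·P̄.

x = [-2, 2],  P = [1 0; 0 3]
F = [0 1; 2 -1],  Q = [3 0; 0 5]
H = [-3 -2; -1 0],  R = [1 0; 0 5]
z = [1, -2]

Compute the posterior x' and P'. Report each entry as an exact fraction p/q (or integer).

x̄ = F·x = [2, -6]
P̄ = F·P·Fᵀ + Q = [6 -3; -3 12]
y = z − H·x̄ = [-5, 0]
S = H·P̄·Hᵀ + R = [67 12; 12 11]
K = P̄·Hᵀ·S⁻¹ = [-60/593 -258/593; -201/593 381/593]
x' = x̄ + K·y = [1486/593, -2553/593]
P' = (I − K·H)·P̄ = [1290/593 -1905/593; -1905/593 2958/593]

x' = [1486/593, -2553/593]
P' = [1290/593 -1905/593; -1905/593 2958/593]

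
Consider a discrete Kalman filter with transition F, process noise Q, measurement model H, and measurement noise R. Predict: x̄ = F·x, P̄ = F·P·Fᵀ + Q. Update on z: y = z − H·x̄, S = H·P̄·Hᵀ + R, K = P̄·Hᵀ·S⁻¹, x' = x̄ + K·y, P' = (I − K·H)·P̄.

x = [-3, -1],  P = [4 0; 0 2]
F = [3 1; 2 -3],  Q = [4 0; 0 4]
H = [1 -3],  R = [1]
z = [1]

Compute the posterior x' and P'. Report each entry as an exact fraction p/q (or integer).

x' = [-2794/277, -1023/277]
P' = [11490/277 3834/277; 3834/277 1310/277]

x̄ = F·x = [-10, -3]
P̄ = F·P·Fᵀ + Q = [42 18; 18 38]
y = z − H·x̄ = [2]
S = H·P̄·Hᵀ + R = [277]
K = P̄·Hᵀ·S⁻¹ = [-12/277; -96/277]
x' = x̄ + K·y = [-2794/277, -1023/277]
P' = (I − K·H)·P̄ = [11490/277 3834/277; 3834/277 1310/277]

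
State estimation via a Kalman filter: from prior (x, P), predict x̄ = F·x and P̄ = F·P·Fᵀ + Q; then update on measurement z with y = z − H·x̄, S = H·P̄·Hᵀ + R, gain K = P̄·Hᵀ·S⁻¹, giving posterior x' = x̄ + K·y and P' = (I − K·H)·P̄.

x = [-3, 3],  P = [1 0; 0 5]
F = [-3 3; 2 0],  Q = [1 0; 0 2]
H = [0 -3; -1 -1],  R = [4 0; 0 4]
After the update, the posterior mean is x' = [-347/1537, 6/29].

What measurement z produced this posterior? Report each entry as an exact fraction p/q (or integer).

x̄ = F·x = [18, -6]
P̄ = F·P·Fᵀ + Q = [55 -6; -6 6]
S = H·P̄·Hᵀ + R = [58 0; 0 53]
K = P̄·Hᵀ·S⁻¹ = [9/29 -49/53; -9/29 0]
x' − x̄ = [-28013/1537, 180/29] = K·y
y = (KᵀK)⁻¹·Kᵀ·(x' − x̄) = [-20, 13]
z = y + H·x̄ = [-20, 13] + [18, -12] = [-2, 1]

z = [-2, 1]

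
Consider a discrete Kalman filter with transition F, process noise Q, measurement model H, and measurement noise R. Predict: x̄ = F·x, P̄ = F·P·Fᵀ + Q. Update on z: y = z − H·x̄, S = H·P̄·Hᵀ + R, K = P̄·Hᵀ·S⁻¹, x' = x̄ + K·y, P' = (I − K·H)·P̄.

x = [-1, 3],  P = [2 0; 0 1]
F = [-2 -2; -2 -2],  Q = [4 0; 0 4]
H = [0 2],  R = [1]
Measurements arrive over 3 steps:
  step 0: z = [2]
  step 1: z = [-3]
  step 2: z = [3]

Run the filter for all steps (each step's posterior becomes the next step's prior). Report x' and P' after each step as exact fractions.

step 0: x̄ = F·x = [-4, -4]
step 0: P̄ = F·P·Fᵀ + Q = [16 12; 12 16]
step 0: y = z − H·x̄ = [10]
step 0: S = H·P̄·Hᵀ + R = [65]
step 0: K = P̄·Hᵀ·S⁻¹ = [24/65; 32/65]
step 0: x' = x̄ + K·y = [-4/13, 12/13]
step 0: P' = (I − K·H)·P̄ = [464/65 12/65; 12/65 16/65]
step 1: x̄ = F·x = [-16/13, -16/13]
step 1: P̄ = F·P·Fᵀ + Q = [2276/65 2016/65; 2016/65 2276/65]
step 1: y = z − H·x̄ = [-7/13]
step 1: S = H·P̄·Hᵀ + R = [9169/65]
step 1: K = P̄·Hᵀ·S⁻¹ = [4032/9169; 4552/9169]
step 1: x' = x̄ + K·y = [-13456/9169, -13736/9169]
step 1: P' = (I − K·H)·P̄ = [70948/9169 2016/9169; 2016/9169 2276/9169]
step 2: x̄ = F·x = [54384/9169, 54384/9169]
step 2: P̄ = F·P·Fᵀ + Q = [345700/9169 309024/9169; 309024/9169 345700/9169]
step 2: y = z − H·x̄ = [-81261/9169]
step 2: S = H·P̄·Hᵀ + R = [1391969/9169]
step 2: K = P̄·Hᵀ·S⁻¹ = [618048/1391969; 691400/1391969]
step 2: x' = x̄ + K·y = [2778672/1391969, 2128584/1391969]
step 2: P' = (I − K·H)·P̄ = [10821284/1391969 309024/1391969; 309024/1391969 345700/1391969]

step 0: x' = [-4/13, 12/13], P' = [464/65 12/65; 12/65 16/65]
step 1: x' = [-13456/9169, -13736/9169], P' = [70948/9169 2016/9169; 2016/9169 2276/9169]
step 2: x' = [2778672/1391969, 2128584/1391969], P' = [10821284/1391969 309024/1391969; 309024/1391969 345700/1391969]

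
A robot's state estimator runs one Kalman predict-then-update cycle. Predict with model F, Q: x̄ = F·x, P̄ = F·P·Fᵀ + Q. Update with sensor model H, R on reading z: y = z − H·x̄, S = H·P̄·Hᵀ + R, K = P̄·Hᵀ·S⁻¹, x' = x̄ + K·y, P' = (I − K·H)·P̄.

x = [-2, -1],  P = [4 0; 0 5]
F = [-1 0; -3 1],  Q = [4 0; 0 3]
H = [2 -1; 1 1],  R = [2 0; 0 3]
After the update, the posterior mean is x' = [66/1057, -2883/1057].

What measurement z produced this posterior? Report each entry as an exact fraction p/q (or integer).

z = [3, -3]

x̄ = F·x = [2, 5]
P̄ = F·P·Fᵀ + Q = [8 12; 12 44]
S = H·P̄·Hᵀ + R = [30 -16; -16 79]
K = P̄·Hᵀ·S⁻¹ = [318/1057 332/1057; -342/1057 680/1057]
x' − x̄ = [-2048/1057, -8168/1057] = K·y
y = (KᵀK)⁻¹·Kᵀ·(x' − x̄) = [4, -10]
z = y + H·x̄ = [4, -10] + [-1, 7] = [3, -3]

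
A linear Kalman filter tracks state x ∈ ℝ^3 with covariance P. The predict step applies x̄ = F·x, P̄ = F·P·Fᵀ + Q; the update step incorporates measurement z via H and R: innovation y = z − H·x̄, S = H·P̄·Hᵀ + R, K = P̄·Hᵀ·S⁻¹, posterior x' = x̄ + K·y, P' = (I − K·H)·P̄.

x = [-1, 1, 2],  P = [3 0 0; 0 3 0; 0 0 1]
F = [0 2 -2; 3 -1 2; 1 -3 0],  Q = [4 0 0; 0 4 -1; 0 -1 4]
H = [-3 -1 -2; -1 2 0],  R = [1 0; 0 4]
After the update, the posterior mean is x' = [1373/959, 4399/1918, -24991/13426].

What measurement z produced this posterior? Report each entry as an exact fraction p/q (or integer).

x̄ = F·x = [-2, 0, -4]
P̄ = F·P·Fᵀ + Q = [20 -10 -18; -10 38 17; -18 17 34]
S = H·P̄·Hᵀ + R = [147 -70; -70 216]
K = P̄·Hᵀ·S⁻¹ = [-208/959 -35/137; -109/959 99/274; -764/6713 391/1918]
x' − x̄ = [3291/959, 4399/1918, 28713/13426] = K·y
y = (KᵀK)⁻¹·Kᵀ·(x' − x̄) = [-17, 1]
z = y + H·x̄ = [-17, 1] + [14, 2] = [-3, 3]

z = [-3, 3]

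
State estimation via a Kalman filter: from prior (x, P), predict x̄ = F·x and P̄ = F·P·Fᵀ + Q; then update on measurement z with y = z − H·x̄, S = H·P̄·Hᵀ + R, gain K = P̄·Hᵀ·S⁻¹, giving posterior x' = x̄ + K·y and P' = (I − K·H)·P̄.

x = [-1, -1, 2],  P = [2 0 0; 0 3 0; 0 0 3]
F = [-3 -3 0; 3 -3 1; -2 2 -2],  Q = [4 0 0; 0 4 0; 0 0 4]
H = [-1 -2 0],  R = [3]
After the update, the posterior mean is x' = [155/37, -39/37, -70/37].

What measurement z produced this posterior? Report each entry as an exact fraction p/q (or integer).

x̄ = F·x = [6, 2, -4]
P̄ = F·P·Fᵀ + Q = [49 9 -6; 9 52 -36; -6 -36 36]
S = H·P̄·Hᵀ + R = [296]
K = P̄·Hᵀ·S⁻¹ = [-67/296; -113/296; 39/148]
x' − x̄ = [-67/37, -113/37, 78/37] = K·y
y = (KᵀK)⁻¹·Kᵀ·(x' − x̄) = [8]
z = y + H·x̄ = [8] + [-10] = [-2]

z = [-2]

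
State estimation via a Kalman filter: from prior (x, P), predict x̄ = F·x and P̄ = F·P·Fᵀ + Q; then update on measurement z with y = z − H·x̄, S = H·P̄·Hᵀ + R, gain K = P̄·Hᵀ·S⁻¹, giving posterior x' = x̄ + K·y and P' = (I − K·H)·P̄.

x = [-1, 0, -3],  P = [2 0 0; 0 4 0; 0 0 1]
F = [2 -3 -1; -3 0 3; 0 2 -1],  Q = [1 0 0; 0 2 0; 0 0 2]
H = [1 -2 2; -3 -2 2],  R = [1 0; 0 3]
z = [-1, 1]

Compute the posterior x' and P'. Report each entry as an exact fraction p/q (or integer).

x' = [-75665/156299, 112012/156299, 78215/156299]
P' = [38858/156299 -17101/156299 -17125/156299; -17101/156299 229811/156299 210611/156299; -17125/156299 210611/156299 220613/156299]

x̄ = F·x = [1, -6, 3]
P̄ = F·P·Fᵀ + Q = [46 -15 -23; -15 29 -3; -23 -3 19]
y = z − H·x̄ = [-20, -14]
S = H·P̄·Hᵀ + R = [231 110; 110 729]
K = P̄·Hᵀ·S⁻¹ = [38810/156299 -3534/14209; -55501/156299 391/14209; 2879/156299 2163/14209]
x' = x̄ + K·y = [-75665/156299, 112012/156299, 78215/156299]
P' = (I − K·H)·P̄ = [38858/156299 -17101/156299 -17125/156299; -17101/156299 229811/156299 210611/156299; -17125/156299 210611/156299 220613/156299]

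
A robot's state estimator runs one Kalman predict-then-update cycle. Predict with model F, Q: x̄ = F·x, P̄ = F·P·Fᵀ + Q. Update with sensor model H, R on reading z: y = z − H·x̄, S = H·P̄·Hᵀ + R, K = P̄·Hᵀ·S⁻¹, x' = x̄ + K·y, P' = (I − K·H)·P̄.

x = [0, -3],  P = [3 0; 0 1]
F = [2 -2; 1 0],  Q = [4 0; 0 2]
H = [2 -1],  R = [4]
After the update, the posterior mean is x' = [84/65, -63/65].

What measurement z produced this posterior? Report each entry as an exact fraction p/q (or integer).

x̄ = F·x = [6, 0]
P̄ = F·P·Fᵀ + Q = [20 6; 6 5]
S = H·P̄·Hᵀ + R = [65]
K = P̄·Hᵀ·S⁻¹ = [34/65; 7/65]
x' − x̄ = [-306/65, -63/65] = K·y
y = (KᵀK)⁻¹·Kᵀ·(x' − x̄) = [-9]
z = y + H·x̄ = [-9] + [12] = [3]

z = [3]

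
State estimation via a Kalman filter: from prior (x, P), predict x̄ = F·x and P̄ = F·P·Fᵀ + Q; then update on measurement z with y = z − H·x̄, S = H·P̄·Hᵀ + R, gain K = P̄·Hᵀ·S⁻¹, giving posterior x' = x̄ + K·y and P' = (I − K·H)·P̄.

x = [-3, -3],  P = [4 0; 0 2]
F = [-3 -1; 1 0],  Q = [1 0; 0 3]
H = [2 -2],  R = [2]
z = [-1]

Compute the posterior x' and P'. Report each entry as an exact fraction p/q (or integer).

x̄ = F·x = [12, -3]
P̄ = F·P·Fᵀ + Q = [39 -12; -12 7]
y = z − H·x̄ = [-31]
S = H·P̄·Hᵀ + R = [282]
K = P̄·Hᵀ·S⁻¹ = [17/47; -19/141]
x' = x̄ + K·y = [37/47, 166/141]
P' = (I − K·H)·P̄ = [99/47 82/47; 82/47 265/141]

x' = [37/47, 166/141]
P' = [99/47 82/47; 82/47 265/141]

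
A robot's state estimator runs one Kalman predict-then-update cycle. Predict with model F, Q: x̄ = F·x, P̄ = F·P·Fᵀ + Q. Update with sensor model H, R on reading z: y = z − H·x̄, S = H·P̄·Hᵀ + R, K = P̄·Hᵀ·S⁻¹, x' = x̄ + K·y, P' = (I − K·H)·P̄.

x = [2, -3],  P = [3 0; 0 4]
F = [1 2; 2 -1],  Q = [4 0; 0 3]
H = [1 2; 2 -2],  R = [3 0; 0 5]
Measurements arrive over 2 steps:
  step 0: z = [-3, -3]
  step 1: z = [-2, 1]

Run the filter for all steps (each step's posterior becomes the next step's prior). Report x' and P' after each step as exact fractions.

step 0: x̄ = F·x = [-4, 7]
step 0: P̄ = F·P·Fᵀ + Q = [23 -2; -2 19]
step 0: y = z − H·x̄ = [-13, 19]
step 0: S = H·P̄·Hᵀ + R = [94 -34; -34 189]
step 0: K = P̄·Hᵀ·S⁻¹ = [481/1510 243/755; 2688/8305 -1362/8305]
step 0: x' = x̄ + K·y = [-3059/1510, -2687/8305]
step 0: P' = (I − K·H)·P̄ = [1291/1510 38/755; 38/755 3823/8305]
step 1: x̄ = F·x = [-44397/16610, -30962/8305]
step 1: P̄ = F·P·Fᵀ + Q = [114569/16610 7809/8305; 7809/8305 55468/8305]
step 1: y = z − H·x̄ = [2455/302, -9222/8305]
step 1: S = H·P̄·Hᵀ + R = [12193/302 -1667/151; -1667/151 430063/8305]
step 1: K = P̄·Hᵀ·S⁻¹ = [9735097/32702519 9599778/32702519; 10193522/32702519 -5074944/32702519]
step 1: x' = x̄ + K·y = [-18932605/32702519, -33418917/32702519]
step 1: P' = (I − K·H)·P̄ = [25734727/32702519 1735282/32702519; 1735282/32702519 14422642/32702519]

step 0: x' = [-3059/1510, -2687/8305], P' = [1291/1510 38/755; 38/755 3823/8305]
step 1: x' = [-18932605/32702519, -33418917/32702519], P' = [25734727/32702519 1735282/32702519; 1735282/32702519 14422642/32702519]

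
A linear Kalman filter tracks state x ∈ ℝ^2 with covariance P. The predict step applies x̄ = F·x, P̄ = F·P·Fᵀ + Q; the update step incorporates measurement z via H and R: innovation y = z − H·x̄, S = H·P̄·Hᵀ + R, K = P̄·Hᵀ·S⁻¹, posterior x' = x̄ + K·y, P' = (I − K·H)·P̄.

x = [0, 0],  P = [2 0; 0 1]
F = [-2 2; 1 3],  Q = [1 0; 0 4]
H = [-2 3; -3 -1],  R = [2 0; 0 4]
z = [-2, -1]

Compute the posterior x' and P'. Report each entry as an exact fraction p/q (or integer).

x̄ = F·x = [0, 0]
P̄ = F·P·Fᵀ + Q = [13 2; 2 15]
y = z − H·x̄ = [-2, -1]
S = H·P̄·Hᵀ + R = [165 19; 19 148]
K = P̄·Hᵀ·S⁻¹ = [-2181/24059 -6385/24059; 6467/24059 -4244/24059]
x' = x̄ + K·y = [10747/24059, -8690/24059]
P' = (I − K·H)·P̄ = [7362/24059 3454/24059; 3454/24059 6614/24059]

x' = [10747/24059, -8690/24059]
P' = [7362/24059 3454/24059; 3454/24059 6614/24059]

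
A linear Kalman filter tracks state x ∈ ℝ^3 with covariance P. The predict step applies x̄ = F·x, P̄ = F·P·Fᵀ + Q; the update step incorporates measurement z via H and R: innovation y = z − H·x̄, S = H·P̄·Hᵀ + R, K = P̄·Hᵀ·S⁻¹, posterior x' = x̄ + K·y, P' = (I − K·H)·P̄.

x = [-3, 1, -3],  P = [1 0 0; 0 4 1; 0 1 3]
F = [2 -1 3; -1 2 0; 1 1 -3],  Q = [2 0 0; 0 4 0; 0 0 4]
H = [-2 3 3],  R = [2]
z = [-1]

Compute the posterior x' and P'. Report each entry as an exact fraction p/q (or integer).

x' = [-1655/309, -157/309, -1034/309]
P' = [8288/927 6874/927 -1444/927; 6874/927 13991/927 -9359/927; -1444/927 -9359/927 8489/927]

x̄ = F·x = [-16, 5, 7]
P̄ = F·P·Fᵀ + Q = [31 -4 -23; -4 21 1; -23 1 30]
y = z − H·x̄ = [-69]
S = H·P̄·Hᵀ + R = [927]
K = P̄·Hᵀ·S⁻¹ = [-143/927; 74/927; 139/927]
x' = x̄ + K·y = [-1655/309, -157/309, -1034/309]
P' = (I − K·H)·P̄ = [8288/927 6874/927 -1444/927; 6874/927 13991/927 -9359/927; -1444/927 -9359/927 8489/927]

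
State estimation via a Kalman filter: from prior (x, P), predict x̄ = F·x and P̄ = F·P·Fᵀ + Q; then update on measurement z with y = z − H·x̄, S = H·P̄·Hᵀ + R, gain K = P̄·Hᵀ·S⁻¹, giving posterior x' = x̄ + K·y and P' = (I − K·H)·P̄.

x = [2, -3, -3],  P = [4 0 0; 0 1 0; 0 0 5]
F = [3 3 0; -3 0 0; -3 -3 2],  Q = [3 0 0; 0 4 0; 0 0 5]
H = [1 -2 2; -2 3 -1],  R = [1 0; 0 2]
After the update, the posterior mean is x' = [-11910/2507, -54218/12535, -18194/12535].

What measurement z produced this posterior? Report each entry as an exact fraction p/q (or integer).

x̄ = F·x = [-3, -6, -3]
P̄ = F·P·Fᵀ + Q = [48 -36 -45; -36 40 36; -45 36 70]
S = H·P̄·Hᵀ + R = [165 -215; -215 660]
K = P̄·Hᵀ·S⁻¹ = [-2877/12535 -3957/12535; 180/2507 3256/12535; 1708/2507 5213/12535]
x' − x̄ = [-4389/2507, 20992/12535, 19411/12535] = K·y
y = (KᵀK)⁻¹·Kᵀ·(x' − x̄) = [-2, 7]
z = y + H·x̄ = [-2, 7] + [3, -9] = [1, -2]

z = [1, -2]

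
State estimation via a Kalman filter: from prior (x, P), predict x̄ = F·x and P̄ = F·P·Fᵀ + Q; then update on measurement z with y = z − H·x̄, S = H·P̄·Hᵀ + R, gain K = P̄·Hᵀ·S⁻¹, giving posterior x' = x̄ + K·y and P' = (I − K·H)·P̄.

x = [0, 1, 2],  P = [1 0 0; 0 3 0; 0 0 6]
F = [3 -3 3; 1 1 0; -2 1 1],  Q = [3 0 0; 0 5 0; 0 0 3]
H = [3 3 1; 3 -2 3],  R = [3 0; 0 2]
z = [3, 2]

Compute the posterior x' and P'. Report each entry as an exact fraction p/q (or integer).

x̄ = F·x = [3, 1, 3]
P̄ = F·P·Fᵀ + Q = [93 -6 3; -6 9 1; 3 1 16]
y = z − H·x̄ = [-12, -14]
S = H·P̄·Hᵀ + R = [853 856; 856 1133]
K = P̄·Hᵀ·S⁻¹ = [42312/233713 29916/233713; 39578/233713 -36709/233713; -15356/233713 22947/233713]
x' = x̄ + K·y = [-225429/233713, 272703/233713, 564153/233713]
P' = (I − K·H)·P̄ = [1590141/233713 -838170/233713 -2128977/233713; -838170/233713 496240/233713 1144524/233713; -2128977/233713 1144524/233713 2907291/233713]

x' = [-225429/233713, 272703/233713, 564153/233713]
P' = [1590141/233713 -838170/233713 -2128977/233713; -838170/233713 496240/233713 1144524/233713; -2128977/233713 1144524/233713 2907291/233713]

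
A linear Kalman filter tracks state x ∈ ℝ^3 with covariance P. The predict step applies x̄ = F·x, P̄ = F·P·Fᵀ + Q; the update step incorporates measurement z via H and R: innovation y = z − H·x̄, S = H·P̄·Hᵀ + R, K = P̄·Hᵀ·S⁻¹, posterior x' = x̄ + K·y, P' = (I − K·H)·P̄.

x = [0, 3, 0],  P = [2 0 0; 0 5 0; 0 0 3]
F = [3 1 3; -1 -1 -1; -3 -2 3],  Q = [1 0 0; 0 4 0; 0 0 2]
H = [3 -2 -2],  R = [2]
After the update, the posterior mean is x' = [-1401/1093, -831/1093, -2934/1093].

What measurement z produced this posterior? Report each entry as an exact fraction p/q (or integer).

z = [3]

x̄ = F·x = [3, -3, -6]
P̄ = F·P·Fᵀ + Q = [51 -20 -1; -20 14 7; -1 7 67]
S = H·P̄·Hᵀ + R = [1093]
K = P̄·Hᵀ·S⁻¹ = [195/1093; -102/1093; -151/1093]
x' − x̄ = [-4680/1093, 2448/1093, 3624/1093] = K·y
y = (KᵀK)⁻¹·Kᵀ·(x' − x̄) = [-24]
z = y + H·x̄ = [-24] + [27] = [3]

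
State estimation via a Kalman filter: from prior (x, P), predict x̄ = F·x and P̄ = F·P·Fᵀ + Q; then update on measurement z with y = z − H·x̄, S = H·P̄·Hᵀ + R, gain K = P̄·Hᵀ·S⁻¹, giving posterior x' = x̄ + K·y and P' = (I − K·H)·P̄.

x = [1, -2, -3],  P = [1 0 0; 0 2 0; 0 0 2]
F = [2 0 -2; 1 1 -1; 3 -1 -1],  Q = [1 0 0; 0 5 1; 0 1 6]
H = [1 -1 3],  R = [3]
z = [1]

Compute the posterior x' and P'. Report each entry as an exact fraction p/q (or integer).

x' = [695/221, 210/221, -59/221]
P' = [1504/221 1030/221 -121/221; 1030/221 2146/221 380/221; -121/221 380/221 230/221]

x̄ = F·x = [8, 2, 8]
P̄ = F·P·Fᵀ + Q = [13 6 10; 6 10 4; 10 4 19]
y = z − H·x̄ = [-29]
S = H·P̄·Hᵀ + R = [221]
K = P̄·Hᵀ·S⁻¹ = [37/221; 8/221; 63/221]
x' = x̄ + K·y = [695/221, 210/221, -59/221]
P' = (I − K·H)·P̄ = [1504/221 1030/221 -121/221; 1030/221 2146/221 380/221; -121/221 380/221 230/221]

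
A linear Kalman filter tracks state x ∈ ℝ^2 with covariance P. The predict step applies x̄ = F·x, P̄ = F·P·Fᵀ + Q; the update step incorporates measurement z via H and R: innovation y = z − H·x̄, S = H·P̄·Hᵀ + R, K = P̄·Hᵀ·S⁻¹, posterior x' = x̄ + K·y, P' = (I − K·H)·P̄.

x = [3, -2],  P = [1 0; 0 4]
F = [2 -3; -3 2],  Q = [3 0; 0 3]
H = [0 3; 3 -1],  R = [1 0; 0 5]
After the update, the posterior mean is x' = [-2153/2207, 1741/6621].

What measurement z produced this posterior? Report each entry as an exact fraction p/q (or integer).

z = [1, -3]

x̄ = F·x = [12, -13]
P̄ = F·P·Fᵀ + Q = [43 -30; -30 28]
S = H·P̄·Hᵀ + R = [253 -354; -354 600]
K = P̄·Hᵀ·S⁻¹ = [381/4414 2789/8828; 719/2207 -59/13242]
x' − x̄ = [-28637/2207, 87814/6621] = K·y
y = (KᵀK)⁻¹·Kᵀ·(x' − x̄) = [40, -52]
z = y + H·x̄ = [40, -52] + [-39, 49] = [1, -3]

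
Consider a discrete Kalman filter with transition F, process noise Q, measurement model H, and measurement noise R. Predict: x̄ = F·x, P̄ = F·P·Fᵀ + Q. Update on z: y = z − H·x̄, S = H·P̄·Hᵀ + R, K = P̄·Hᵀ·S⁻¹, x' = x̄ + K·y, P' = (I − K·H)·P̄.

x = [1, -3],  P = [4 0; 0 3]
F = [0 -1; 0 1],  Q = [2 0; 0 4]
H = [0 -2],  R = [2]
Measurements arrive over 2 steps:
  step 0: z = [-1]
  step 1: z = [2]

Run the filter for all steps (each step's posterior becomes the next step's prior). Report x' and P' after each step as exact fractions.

step 0: x' = [8/5, 4/15], P' = [19/5 -1/5; -1/5 7/15]
step 1: x' = [-22/149, -130/149], P' = [361/149 -7/149; -7/149 67/149]

step 0: x̄ = F·x = [3, -3]
step 0: P̄ = F·P·Fᵀ + Q = [5 -3; -3 7]
step 0: y = z − H·x̄ = [-7]
step 0: S = H·P̄·Hᵀ + R = [30]
step 0: K = P̄·Hᵀ·S⁻¹ = [1/5; -7/15]
step 0: x' = x̄ + K·y = [8/5, 4/15]
step 0: P' = (I − K·H)·P̄ = [19/5 -1/5; -1/5 7/15]
step 1: x̄ = F·x = [-4/15, 4/15]
step 1: P̄ = F·P·Fᵀ + Q = [37/15 -7/15; -7/15 67/15]
step 1: y = z − H·x̄ = [38/15]
step 1: S = H·P̄·Hᵀ + R = [298/15]
step 1: K = P̄·Hᵀ·S⁻¹ = [7/149; -67/149]
step 1: x' = x̄ + K·y = [-22/149, -130/149]
step 1: P' = (I − K·H)·P̄ = [361/149 -7/149; -7/149 67/149]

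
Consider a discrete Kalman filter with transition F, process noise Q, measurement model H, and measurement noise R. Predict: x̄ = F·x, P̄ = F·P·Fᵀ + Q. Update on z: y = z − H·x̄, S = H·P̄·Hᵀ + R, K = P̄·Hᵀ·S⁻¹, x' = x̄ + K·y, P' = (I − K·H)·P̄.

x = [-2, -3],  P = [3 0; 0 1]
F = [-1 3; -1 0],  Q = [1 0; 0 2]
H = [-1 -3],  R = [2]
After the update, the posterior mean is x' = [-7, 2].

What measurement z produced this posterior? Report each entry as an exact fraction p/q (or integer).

x̄ = F·x = [-7, 2]
P̄ = F·P·Fᵀ + Q = [13 3; 3 5]
S = H·P̄·Hᵀ + R = [78]
K = P̄·Hᵀ·S⁻¹ = [-11/39; -3/13]
x' − x̄ = [0, 0] = K·y
y = (KᵀK)⁻¹·Kᵀ·(x' − x̄) = [0]
z = y + H·x̄ = [0] + [1] = [1]

z = [1]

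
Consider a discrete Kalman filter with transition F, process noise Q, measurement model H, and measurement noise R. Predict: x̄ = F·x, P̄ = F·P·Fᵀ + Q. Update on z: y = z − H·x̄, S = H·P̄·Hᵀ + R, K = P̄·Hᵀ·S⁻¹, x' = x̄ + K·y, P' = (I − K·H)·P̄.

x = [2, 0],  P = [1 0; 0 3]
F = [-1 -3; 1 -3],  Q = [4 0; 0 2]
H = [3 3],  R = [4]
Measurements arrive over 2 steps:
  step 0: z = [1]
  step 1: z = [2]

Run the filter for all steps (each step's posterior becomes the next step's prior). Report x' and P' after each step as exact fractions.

step 0: x̄ = F·x = [-2, 2]
step 0: P̄ = F·P·Fᵀ + Q = [32 26; 26 30]
step 0: y = z − H·x̄ = [1]
step 0: S = H·P̄·Hᵀ + R = [1030]
step 0: K = P̄·Hᵀ·S⁻¹ = [87/515; 84/515]
step 0: x' = x̄ + K·y = [-943/515, 1114/515]
step 0: P' = (I − K·H)·P̄ = [1342/515 -1226/515; -1226/515 1338/515]
step 1: x̄ = F·x = [-2399/515, -857/103]
step 1: P̄ = F·P·Fᵀ + Q = [8088/515 2140/103; 2140/103 4354/103]
step 1: y = z − H·x̄ = [21082/515]
step 1: S = H·P̄·Hᵀ + R = [463382/515]
step 1: K = P̄·Hᵀ·S⁻¹ = [28182/231691; 48705/231691]
step 1: x' = x̄ + K·y = [74381/231691, 66025/231691]
step 1: P' = (I − K·H)·P̄ = [554304/231691 -516728/231691; -516728/231691 581668/231691]

step 0: x' = [-943/515, 1114/515], P' = [1342/515 -1226/515; -1226/515 1338/515]
step 1: x' = [74381/231691, 66025/231691], P' = [554304/231691 -516728/231691; -516728/231691 581668/231691]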